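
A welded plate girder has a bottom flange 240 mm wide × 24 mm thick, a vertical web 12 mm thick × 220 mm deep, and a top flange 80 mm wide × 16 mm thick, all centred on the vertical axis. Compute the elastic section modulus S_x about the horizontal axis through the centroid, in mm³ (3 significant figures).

Decompose the section into non-overlapping parts with the origin at the bottom-left of its bounding rectangle.
Bottom plate: 240 × 24, A = 5 760 mm², y = 12 mm, Ī = 276 480 mm⁴.
Web plate: 12 × 220, A = 2 640 mm², y = 134 mm, Ī = 10 648 000 mm⁴.
Top plate: 80 × 16, A = 1 280 mm², y = 252 mm, Ī = 27 307 mm⁴.
Centroid: ȳ = ΣA·y / ΣA = 77.008 mm.
Transfer each piece to the horizontal axis through the centroid using Ī + A·d² with d = y − 77.008:
  bottom plate: d = -65.008 mm → contributes +24 618 669 mm⁴
  web plate: d = 56.992 mm → contributes +19 222 873 mm⁴
  top plate: d = 174.99 mm → contributes +39 223 604 mm⁴
Total I = 83 065 146 mm⁴.
Extreme fibre distance c = 182.99 mm; S = I/c = 453 928 mm³.

S_x ≈ 4.54 × 10⁵ mm³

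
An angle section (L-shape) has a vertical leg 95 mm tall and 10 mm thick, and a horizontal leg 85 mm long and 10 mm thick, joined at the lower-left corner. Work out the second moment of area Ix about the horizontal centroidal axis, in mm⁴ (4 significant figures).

Decompose the section into non-overlapping parts with the origin at the bottom-left of its bounding rectangle.
Vertical leg: 10 × 95, A = 950 mm², y = 47.5 mm, Ī = 714 479 mm⁴.
Horizontal leg (remainder): 75 × 10, A = 750 mm², y = 5 mm, Ī = 6 250 mm⁴.
Centroid: ȳ = ΣA·y / ΣA = 28.75 mm.
Transfer each piece to the horizontal centroidal axis using Ī + A·d² with d = y − 28.75:
  vertical leg: d = 18.75 mm → contributes +1 048 464 mm⁴
  horizontal leg (remainder): d = -23.75 mm → contributes +429 297 mm⁴
Total I = 1 477 760 mm⁴.

Ix ≈ 1.478 × 10⁶ mm⁴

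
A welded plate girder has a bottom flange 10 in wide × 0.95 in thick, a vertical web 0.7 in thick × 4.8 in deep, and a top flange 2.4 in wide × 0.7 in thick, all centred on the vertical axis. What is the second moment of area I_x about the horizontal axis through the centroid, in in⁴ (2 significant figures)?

I_x ≈ 63 in⁴

Decompose the section into non-overlapping parts with the origin at the bottom-left of its bounding rectangle.
Bottom plate: 10 × 0.95, A = 9.5 in², y = 0.475 in, Ī = 0.7145 in⁴.
Web plate: 0.7 × 4.8, A = 3.36 in², y = 3.35 in, Ī = 6.451 in⁴.
Top plate: 2.4 × 0.7, A = 1.68 in², y = 6.1 in, Ī = 0.0686 in⁴.
Centroid: ȳ = ΣA·y / ΣA = 1.789 in.
Transfer each piece to the horizontal axis through the centroid using Ī + A·d² with d = y − 1.789:
  bottom plate: d = -1.314 in → contributes +17.12 in⁴
  web plate: d = 1.561 in → contributes +14.64 in⁴
  top plate: d = 4.311 in → contributes +31.29 in⁴
Total I = 63.05 in⁴.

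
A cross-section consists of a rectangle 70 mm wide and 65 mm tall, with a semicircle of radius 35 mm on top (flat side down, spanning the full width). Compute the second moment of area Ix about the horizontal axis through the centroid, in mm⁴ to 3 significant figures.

Ix ≈ 4.80 × 10⁶ mm⁴

Break the section into simple shapes (no overlaps), measuring from the bottom-left corner of the bounding box.
Rectangular body: 70 × 65, A = 4 550 mm², y = 32.5 mm, Ī = 1 601 979 mm⁴.
Semicircular cap: semicircle r = 35, A = 1924.2 mm², y = 79.854 mm, Ī = 164 704 mm⁴.
Centroid: ȳ = ΣA·y / ΣA = 46.574 mm.
Transfer each piece to the horizontal axis through the centroid using Ī + A·d² with d = y − 46.574:
  rectangular body: d = -14.074 mm → contributes +2 503 279 mm⁴
  semicircular cap: d = 33.28 mm → contributes +2 295 908 mm⁴
Total I = 4 799 187 mm⁴.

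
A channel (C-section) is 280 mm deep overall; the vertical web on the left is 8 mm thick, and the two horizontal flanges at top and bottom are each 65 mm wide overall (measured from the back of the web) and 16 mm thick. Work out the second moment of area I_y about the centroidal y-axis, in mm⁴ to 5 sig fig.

Split into non-overlapping primitives; take the origin at the lower-left of the bounding box.
Web: 8 × 280, A = 2 240 mm², x = 4 mm, Ī = 11946.67 mm⁴.
Top flange (beyond web): 57 × 16, A = 912 mm², x = 36.5 mm, Ī = 246 924 mm⁴.
Bottom flange (beyond web): 57 × 16, A = 912 mm², x = 36.5 mm, Ī = 246 924 mm⁴.
Centroid: x̄ = ΣA·x / ΣA = 18.58661 mm.
Transfer each piece to the centroidal y-axis using Ī + A·d² with d = x − 18.58661:
  web: d = -14.58661 mm → contributes +488549.9 mm⁴
  top flange (beyond web): d = 17.91339 mm → contributes +539575.1 mm⁴
  bottom flange (beyond web): d = 17.91339 mm → contributes +539575.1 mm⁴
Total I = 1 567 700 mm⁴.

I_y ≈ 1.5677 × 10⁶ mm⁴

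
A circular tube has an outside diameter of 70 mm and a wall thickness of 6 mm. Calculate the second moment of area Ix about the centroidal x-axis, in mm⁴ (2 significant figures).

Split into non-overlapping primitives; take the origin at the lower-left of the bounding box.
Outer circle: ⌀70, A = 3 848 mm², y = 35 mm, Ī = 1 178 588 mm⁴.
Bore (subtracted): ⌀58, A = 2 642 mm², y = 35 mm, Ī = 555 497 mm⁴.
By symmetry the centroid is at mid-height, ȳ = 35 mm.
All pieces are centred on the centroidal x-axis, so I = ΣĪ (holes subtracted) = 623 091 mm⁴.

Ix ≈ 6.2 × 10⁵ mm⁴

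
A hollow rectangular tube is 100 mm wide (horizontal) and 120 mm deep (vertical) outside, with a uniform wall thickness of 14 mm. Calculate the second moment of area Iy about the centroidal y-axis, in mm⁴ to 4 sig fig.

Iy ≈ 7.138 × 10⁶ mm⁴

Treat the section as a set of non-overlapping primitives; coordinates are from the bounding-box lower-left.
Outer rectangle: 100 × 120, A = 12 000 mm², x = 50 mm, Ī = 10 000 000 mm⁴.
Inner void (subtracted): 72 × 92, A = 6 624 mm², x = 50 mm, Ī = 2 861 568 mm⁴.
By symmetry the centroid is at mid-width, x̄ = 50 mm.
All pieces are centred on the centroidal y-axis, so I = ΣĪ (holes subtracted) = 7 138 432 mm⁴.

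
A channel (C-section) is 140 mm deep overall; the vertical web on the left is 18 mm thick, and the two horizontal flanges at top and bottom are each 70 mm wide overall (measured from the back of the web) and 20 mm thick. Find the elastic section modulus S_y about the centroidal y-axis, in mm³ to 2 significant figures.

S_y ≈ 4.3 × 10⁴ mm³

Treat the section as a set of non-overlapping primitives; coordinates are from the bounding-box lower-left.
Web: 18 × 140, A = 2 520 mm², x = 9 mm, Ī = 68 040 mm⁴.
Top flange (beyond web): 52 × 20, A = 1 040 mm², x = 44 mm, Ī = 234 347 mm⁴.
Bottom flange (beyond web): 52 × 20, A = 1 040 mm², x = 44 mm, Ī = 234 347 mm⁴.
Centroid: x̄ = ΣA·x / ΣA = 24.83 mm.
Transfer each piece to the centroidal y-axis using Ī + A·d² with d = x − 24.83:
  web: d = -15.83 mm → contributes +699 212 mm⁴
  top flange (beyond web): d = 19.17 mm → contributes +616 691 mm⁴
  bottom flange (beyond web): d = 19.17 mm → contributes +616 691 mm⁴
Total I = 1 932 594 mm⁴.
Extreme fibre distance c = 45.17 mm; S = I/c = 42 781 mm³.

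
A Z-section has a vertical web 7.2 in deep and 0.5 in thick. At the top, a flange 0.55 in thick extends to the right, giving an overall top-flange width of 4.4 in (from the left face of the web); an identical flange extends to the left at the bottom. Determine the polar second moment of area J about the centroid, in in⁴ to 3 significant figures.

J ≈ 89.4 in⁴

Treat the section as a set of non-overlapping primitives; coordinates are from the bounding-box lower-left.
Web: 0.5 × 7.2, A = 3.6 in², y = 3.6 in, Ī = 15.552 in⁴.
Top flange (beyond web): 3.9 × 0.55, A = 2.145 in², y = 6.925 in, Ī = 0.054072 in⁴.
Bottom flange (beyond web): 3.9 × 0.55, A = 2.145 in², y = 0.275 in, Ī = 0.054072 in⁴.
Centroid: ȳ = ΣA·y / ΣA = 3.6 in.
Transfer each piece to the centroidal x-axis using Ī + A·d² with d = y − 3.6:
  web: d = 0 in → contributes +15.552 in⁴
  top flange (beyond web): d = 3.325 in → contributes +23.768 in⁴
  bottom flange (beyond web): d = -3.325 in → contributes +23.768 in⁴
Total I = 63.089 in⁴.
For the y-axis: x̄ = 4.15 in.
Repeating about the centroidal y-axis gives I_y = 26.276 in⁴.
Polar second moment: J = I_x + I_y = 89.365 in⁴.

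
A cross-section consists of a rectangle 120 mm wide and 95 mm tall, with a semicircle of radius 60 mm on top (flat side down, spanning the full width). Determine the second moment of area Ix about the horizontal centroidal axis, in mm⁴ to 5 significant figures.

Ix ≈ 3.0120 × 10⁷ mm⁴

Break the section into simple shapes (no overlaps), measuring from the bottom-left corner of the bounding box.
Rectangular body: 120 × 95, A = 11 400 mm², y = 47.5 mm, Ī = 8 573 750 mm⁴.
Semicircular cap: semicircle r = 60, A = 5654.867 mm², y = 120.4648 mm, Ī = 1 422 450 mm⁴.
Centroid: ȳ = ΣA·y / ΣA = 71.69287 mm.
Transfer each piece to the horizontal centroidal axis using Ī + A·d² with d = y − 71.69287:
  rectangular body: d = -24.19287 mm → contributes +15 246 112 mm⁴
  semicircular cap: d = 48.77192 mm → contributes +14 873 683 mm⁴
Total I = 30 119 796 mm⁴.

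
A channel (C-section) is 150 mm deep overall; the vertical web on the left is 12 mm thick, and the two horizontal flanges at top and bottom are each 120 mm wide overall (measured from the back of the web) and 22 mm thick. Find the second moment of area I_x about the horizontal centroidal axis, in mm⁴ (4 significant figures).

I_x ≈ 2.303 × 10⁷ mm⁴

Decompose the section into non-overlapping parts with the origin at the bottom-left of its bounding rectangle.
Web: 12 × 150, A = 1 800 mm², y = 75 mm, Ī = 3 375 000 mm⁴.
Top flange (beyond web): 108 × 22, A = 2 376 mm², y = 139 mm, Ī = 95 832 mm⁴.
Bottom flange (beyond web): 108 × 22, A = 2 376 mm², y = 11 mm, Ī = 95 832 mm⁴.
By symmetry the centroid is at mid-height, ȳ = 75 mm.
Transfer each piece to the horizontal centroidal axis using Ī + A·d² with d = y − 75:
  web: d = 0 mm → contributes +3 375 000 mm⁴
  top flange (beyond web): d = 64 mm → contributes +9 827 928 mm⁴
  bottom flange (beyond web): d = -64 mm → contributes +9 827 928 mm⁴
Total I = 23 030 856 mm⁴.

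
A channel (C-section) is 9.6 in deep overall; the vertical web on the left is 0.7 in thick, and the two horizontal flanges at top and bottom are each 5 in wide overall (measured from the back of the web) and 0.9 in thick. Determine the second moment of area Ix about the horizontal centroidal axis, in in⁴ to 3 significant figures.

Split into non-overlapping primitives; take the origin at the lower-left of the bounding box.
Web: 0.7 × 9.6, A = 6.72 in², y = 4.8 in, Ī = 51.61 in⁴.
Top flange (beyond web): 4.3 × 0.9, A = 3.87 in², y = 9.15 in, Ī = 0.26123 in⁴.
Bottom flange (beyond web): 4.3 × 0.9, A = 3.87 in², y = 0.45 in, Ī = 0.26123 in⁴.
By symmetry the centroid is at mid-height, ȳ = 4.8 in.
Transfer each piece to the horizontal centroidal axis using Ī + A·d² with d = y − 4.8:
  web: d = 0 in → contributes +51.61 in⁴
  top flange (beyond web): d = 4.35 in → contributes +73.491 in⁴
  bottom flange (beyond web): d = -4.35 in → contributes +73.491 in⁴
Total I = 198.59 in⁴.

Ix ≈ 199 in⁴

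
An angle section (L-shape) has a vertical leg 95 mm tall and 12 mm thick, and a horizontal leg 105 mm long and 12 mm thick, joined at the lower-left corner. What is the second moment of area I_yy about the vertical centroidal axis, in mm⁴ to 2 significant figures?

I_yy ≈ 2.4 × 10⁶ mm⁴

Split into non-overlapping primitives; take the origin at the lower-left of the bounding box.
Vertical leg: 12 × 95, A = 1 140 mm², x = 6 mm, Ī = 13 680 mm⁴.
Horizontal leg (remainder): 93 × 12, A = 1 116 mm², x = 58.5 mm, Ī = 804 357 mm⁴.
Centroid: x̄ = ΣA·x / ΣA = 31.97 mm.
Transfer each piece to the vertical centroidal axis using Ī + A·d² with d = x − 31.97:
  vertical leg: d = -25.97 mm → contributes +782 587 mm⁴
  horizontal leg (remainder): d = 26.53 mm → contributes +1 589 799 mm⁴
Total I = 2 372 386 mm⁴.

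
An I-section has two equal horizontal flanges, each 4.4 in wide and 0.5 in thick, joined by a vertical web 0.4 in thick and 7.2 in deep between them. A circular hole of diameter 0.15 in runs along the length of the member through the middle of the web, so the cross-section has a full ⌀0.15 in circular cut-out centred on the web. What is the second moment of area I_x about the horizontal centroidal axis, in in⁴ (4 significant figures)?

I_x ≈ 77.75 in⁴

Break the section into simple shapes (no overlaps), measuring from the bottom-left corner of the bounding box.
Bottom flange: 4.4 × 0.5, A = 2.2 in², y = 0.25 in, Ī = 0.0458333 in⁴.
Web: 0.4 × 7.2, A = 2.88 in², y = 4.1 in, Ī = 12.4416 in⁴.
Top flange: 4.4 × 0.5, A = 2.2 in², y = 7.95 in, Ī = 0.0458333 in⁴.
Hole (subtracted): ⌀0.15, A = 0.0176715 in², y = 4.1 in, Ī = 0.0000248505 in⁴.
By symmetry the centroid is at mid-height, ȳ = 4.1 in.
Transfer each piece to the horizontal centroidal axis using Ī + A·d² with d = y − 4.1:
  bottom flange: d = -3.85 in → contributes +32.6553 in⁴
  web: d = 0 in → contributes +12.4416 in⁴
  top flange: d = 3.85 in → contributes +32.6553 in⁴
  hole: d = 0 in → contributes −0.0000248505 in⁴
Total I = 77.7522 in⁴.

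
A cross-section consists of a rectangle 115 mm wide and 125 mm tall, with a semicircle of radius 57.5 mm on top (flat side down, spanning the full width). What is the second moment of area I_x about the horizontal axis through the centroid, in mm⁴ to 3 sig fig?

Treat the section as a set of non-overlapping primitives; coordinates are from the bounding-box lower-left.
Rectangular body: 115 × 125, A = 14 375 mm², y = 62.5 mm, Ī = 18 717 448 mm⁴.
Semicircular cap: semicircle r = 57.5, A = 5193.4 mm², y = 149.4 mm, Ī = 1 199 785 mm⁴.
Centroid: ȳ = ΣA·y / ΣA = 85.564 mm.
Transfer each piece to the horizontal axis through the centroid using Ī + A·d² with d = y − 85.564:
  rectangular body: d = -23.064 mm → contributes +26 364 313 mm⁴
  semicircular cap: d = 63.84 mm → contributes +22 365 636 mm⁴
Total I = 48 729 950 mm⁴.

I_x ≈ 4.87 × 10⁷ mm⁴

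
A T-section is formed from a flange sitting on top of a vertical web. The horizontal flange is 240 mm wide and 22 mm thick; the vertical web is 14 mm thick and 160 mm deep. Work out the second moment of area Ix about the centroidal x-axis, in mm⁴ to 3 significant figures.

Ix ≈ 1.80 × 10⁷ mm⁴

Break the section into simple shapes (no overlaps), measuring from the bottom-left corner of the bounding box.
Flange: 240 × 22, A = 5 280 mm², y = 171 mm, Ī = 212 960 mm⁴.
Web: 14 × 160, A = 2 240 mm², y = 80 mm, Ī = 4 778 667 mm⁴.
Centroid: ȳ = ΣA·y / ΣA = 143.89 mm.
Transfer each piece to the centroidal x-axis using Ī + A·d² with d = y − 143.89:
  flange: d = 27.106 mm → contributes +4 092 472 mm⁴
  web: d = -63.894 mm → contributes +13 923 230 mm⁴
Total I = 18 015 702 mm⁴.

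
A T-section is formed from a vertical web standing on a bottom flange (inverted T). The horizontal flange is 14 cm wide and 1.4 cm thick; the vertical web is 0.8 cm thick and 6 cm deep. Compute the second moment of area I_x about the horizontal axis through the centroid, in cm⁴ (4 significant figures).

I_x ≈ 70.39 cm⁴

Break the section into simple shapes (no overlaps), measuring from the bottom-left corner of the bounding box.
Flange: 14 × 1.4, A = 19.6 cm², y = 0.7 cm, Ī = 3.20133 cm⁴.
Web: 0.8 × 6, A = 4.8 cm², y = 4.4 cm, Ī = 14.4 cm⁴.
Centroid: ȳ = ΣA·y / ΣA = 1.42787 cm.
Transfer each piece to the horizontal axis through the centroid using Ī + A·d² with d = y − 1.42787:
  flange: d = -0.727869 cm → contributes +13.5853 cm⁴
  web: d = 2.97213 cm → contributes +56.8011 cm⁴
Total I = 70.3864 cm⁴.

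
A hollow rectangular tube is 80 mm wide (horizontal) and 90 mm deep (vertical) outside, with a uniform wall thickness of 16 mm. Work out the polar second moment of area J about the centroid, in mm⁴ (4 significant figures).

Split into non-overlapping primitives; take the origin at the lower-left of the bounding box.
Outer rectangle: 80 × 90, A = 7 200 mm², y = 45 mm, Ī = 4 860 000 mm⁴.
Inner void (subtracted): 48 × 58, A = 2 784 mm², y = 45 mm, Ī = 780 448 mm⁴.
By symmetry the centroid is at mid-height, ȳ = 45 mm.
All pieces are centred on the centroidal x-axis, so I = ΣĪ (holes subtracted) = 4 079 552 mm⁴.
Repeating about the centroidal y-axis gives I_y = 3 305 472 mm⁴.
Polar second moment: J = I_x + I_y = 7 385 024 mm⁴.

J ≈ 7.385 × 10⁶ mm⁴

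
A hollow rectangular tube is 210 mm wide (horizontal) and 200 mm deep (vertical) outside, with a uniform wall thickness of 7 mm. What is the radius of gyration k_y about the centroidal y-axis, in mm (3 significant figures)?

k_y ≈ 82.4 mm

Break the section into simple shapes (no overlaps), measuring from the bottom-left corner of the bounding box.
Outer rectangle: 210 × 200, A = 42 000 mm², x = 105 mm, Ī = 154 350 000 mm⁴.
Inner void (subtracted): 196 × 186, A = 36 456 mm², x = 105 mm, Ī = 116 707 808 mm⁴.
By symmetry the centroid is at mid-width, x̄ = 105 mm.
All pieces are centred on the centroidal y-axis, so I = ΣĪ (holes subtracted) = 37 642 192 mm⁴.
Radius of gyration: k = √(I/A) = √(37 642 192 / 5 544) = 82.4 mm.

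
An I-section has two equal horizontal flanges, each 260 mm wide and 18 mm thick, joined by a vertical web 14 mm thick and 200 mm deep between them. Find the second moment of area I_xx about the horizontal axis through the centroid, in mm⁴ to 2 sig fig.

Split into non-overlapping primitives; take the origin at the lower-left of the bounding box.
Bottom flange: 260 × 18, A = 4 680 mm², y = 9 mm, Ī = 126 360 mm⁴.
Web: 14 × 200, A = 2 800 mm², y = 118 mm, Ī = 9 333 333 mm⁴.
Top flange: 260 × 18, A = 4 680 mm², y = 227 mm, Ī = 126 360 mm⁴.
By symmetry the centroid is at mid-height, ȳ = 118 mm.
Transfer each piece to the horizontal axis through the centroid using Ī + A·d² with d = y − 118:
  bottom flange: d = -109 mm → contributes +55 729 440 mm⁴
  web: d = 0 mm → contributes +9 333 333 mm⁴
  top flange: d = 109 mm → contributes +55 729 440 mm⁴
Total I = 120 792 213 mm⁴.

I_xx ≈ 1.2 × 10⁸ mm⁴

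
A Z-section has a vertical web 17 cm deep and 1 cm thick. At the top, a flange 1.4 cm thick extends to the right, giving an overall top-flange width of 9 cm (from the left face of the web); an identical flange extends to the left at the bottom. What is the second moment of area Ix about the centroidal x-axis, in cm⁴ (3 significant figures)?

Ix ≈ 1780 cm⁴

Treat the section as a set of non-overlapping primitives; coordinates are from the bounding-box lower-left.
Web: 1 × 17, A = 17 cm², y = 8.5 cm, Ī = 409.42 cm⁴.
Top flange (beyond web): 8 × 1.4, A = 11.2 cm², y = 16.3 cm, Ī = 1.8293 cm⁴.
Bottom flange (beyond web): 8 × 1.4, A = 11.2 cm², y = 0.7 cm, Ī = 1.8293 cm⁴.
Centroid: ȳ = ΣA·y / ΣA = 8.5 cm.
Transfer each piece to the centroidal x-axis using Ī + A·d² with d = y − 8.5:
  web: d = 0 cm → contributes +409.42 cm⁴
  top flange (beyond web): d = 7.8 cm → contributes +683.24 cm⁴
  bottom flange (beyond web): d = -7.8 cm → contributes +683.24 cm⁴
Total I = 1775.9 cm⁴.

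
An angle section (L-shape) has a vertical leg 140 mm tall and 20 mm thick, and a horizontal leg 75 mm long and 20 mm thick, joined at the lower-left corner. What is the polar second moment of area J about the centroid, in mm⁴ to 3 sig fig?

J ≈ 8.93 × 10⁶ mm⁴

Split into non-overlapping primitives; take the origin at the lower-left of the bounding box.
Vertical leg: 20 × 140, A = 2 800 mm², y = 70 mm, Ī = 4 573 333 mm⁴.
Horizontal leg (remainder): 55 × 20, A = 1 100 mm², y = 10 mm, Ī = 36 667 mm⁴.
Centroid: ȳ = ΣA·y / ΣA = 53.077 mm.
Transfer each piece to the centroidal x-axis using Ī + A·d² with d = y − 53.077:
  vertical leg: d = 16.923 mm → contributes +5 375 227 mm⁴
  horizontal leg (remainder): d = -43.077 mm → contributes +2 077 850 mm⁴
Total I = 7 453 077 mm⁴.
For the y-axis: x̄ = 20.577 mm.
Repeating about the centroidal y-axis gives I_y = 1 481 202 mm⁴.
Polar second moment: J = I_x + I_y = 8 934 279 mm⁴.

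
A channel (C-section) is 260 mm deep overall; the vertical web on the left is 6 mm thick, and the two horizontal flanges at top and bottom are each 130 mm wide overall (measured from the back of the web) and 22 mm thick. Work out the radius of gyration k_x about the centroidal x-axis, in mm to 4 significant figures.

Treat the section as a set of non-overlapping primitives; coordinates are from the bounding-box lower-left.
Web: 6 × 260, A = 1 560 mm², y = 130 mm, Ī = 8 788 000 mm⁴.
Top flange (beyond web): 124 × 22, A = 2 728 mm², y = 249 mm, Ī = 110 029 mm⁴.
Bottom flange (beyond web): 124 × 22, A = 2 728 mm², y = 11 mm, Ī = 110 029 mm⁴.
By symmetry the centroid is at mid-height, ȳ = 130 mm.
Transfer each piece to the centroidal x-axis using Ī + A·d² with d = y − 130:
  web: d = 0 mm → contributes +8 788 000 mm⁴
  top flange (beyond web): d = 119 mm → contributes +38 741 237 mm⁴
  bottom flange (beyond web): d = -119 mm → contributes +38 741 237 mm⁴
Total I = 86 270 475 mm⁴.
Radius of gyration: k = √(I/A) = √(86 270 475 / 7 016) = 110.888 mm.

k_x ≈ 110.9 mm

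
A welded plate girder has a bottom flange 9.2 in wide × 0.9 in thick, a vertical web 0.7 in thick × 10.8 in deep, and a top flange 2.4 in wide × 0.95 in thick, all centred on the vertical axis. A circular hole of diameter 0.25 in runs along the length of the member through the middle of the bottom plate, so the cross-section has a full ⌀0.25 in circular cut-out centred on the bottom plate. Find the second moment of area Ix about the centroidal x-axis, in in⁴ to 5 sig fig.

Decompose the section into non-overlapping parts with the origin at the bottom-left of its bounding rectangle.
Bottom plate: 9.2 × 0.9, A = 8.28 in², y = 0.45 in, Ī = 0.5589 in⁴.
Web plate: 0.7 × 10.8, A = 7.56 in², y = 6.3 in, Ī = 73.4832 in⁴.
Top plate: 2.4 × 0.95, A = 2.28 in², y = 12.175 in, Ī = 0.171475 in⁴.
Hole (subtracted): ⌀0.25, A = 0.04908739 in², y = 0.45 in, Ī = 0.0001917476 in⁴.
Centroid: ȳ = ΣA·y / ΣA = 4.376697 in.
Transfer each piece to the centroidal x-axis using Ī + A·d² with d = y − 4.376697:
  bottom plate: d = -3.926697 in → contributes +128.2278 in⁴
  web plate: d = 1.923303 in → contributes +101.4484 in⁴
  top plate: d = 7.798303 in → contributes +138.8263 in⁴
  hole: d = -3.926697 in → contributes −0.7570677 in⁴
Total I = 367.7454 in⁴.

Ix ≈ 367.75 in⁴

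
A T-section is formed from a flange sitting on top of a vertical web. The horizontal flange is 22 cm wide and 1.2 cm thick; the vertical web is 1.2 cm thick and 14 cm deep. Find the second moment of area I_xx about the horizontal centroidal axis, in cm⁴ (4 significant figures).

I_xx ≈ 870.6 cm⁴

Decompose the section into non-overlapping parts with the origin at the bottom-left of its bounding rectangle.
Flange: 22 × 1.2, A = 26.4 cm², y = 14.6 cm, Ī = 3.168 cm⁴.
Web: 1.2 × 14, A = 16.8 cm², y = 7 cm, Ī = 274.4 cm⁴.
Centroid: ȳ = ΣA·y / ΣA = 11.6444 cm.
Transfer each piece to the horizontal centroidal axis using Ī + A·d² with d = y − 11.6444:
  flange: d = 2.95556 cm → contributes +233.78 cm⁴
  web: d = -4.64444 cm → contributes +636.791 cm⁴
Total I = 870.571 cm⁴.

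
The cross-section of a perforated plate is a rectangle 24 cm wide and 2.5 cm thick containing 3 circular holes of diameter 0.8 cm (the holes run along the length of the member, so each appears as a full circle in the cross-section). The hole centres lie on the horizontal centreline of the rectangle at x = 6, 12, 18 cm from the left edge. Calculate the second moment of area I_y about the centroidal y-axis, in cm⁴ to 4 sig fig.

I_y ≈ 2844 cm⁴

Decompose the section into non-overlapping parts with the origin at the bottom-left of its bounding rectangle.
Plate: 24 × 2.5, A = 60 cm², x = 12 cm, Ī = 2 880 cm⁴.
Hole 1 (subtracted): ⌀0.8, A = 0.502655 cm², x = 6 cm, Ī = 0.0201062 cm⁴.
Hole 2 (subtracted): ⌀0.8, A = 0.502655 cm², x = 12 cm, Ī = 0.0201062 cm⁴.
Hole 3 (subtracted): ⌀0.8, A = 0.502655 cm², x = 18 cm, Ī = 0.0201062 cm⁴.
By symmetry the centroid is at mid-width, x̄ = 12 cm.
Transfer each piece to the centroidal y-axis using Ī + A·d² with d = x − 12:
  plate: d = 0 cm → contributes +2 880 cm⁴
  hole 1: d = -6 cm → contributes −18.1157 cm⁴
  hole 2: d = 0 cm → contributes −0.0201062 cm⁴
  hole 3: d = 6 cm → contributes −18.1157 cm⁴
Total I = 2843.75 cm⁴.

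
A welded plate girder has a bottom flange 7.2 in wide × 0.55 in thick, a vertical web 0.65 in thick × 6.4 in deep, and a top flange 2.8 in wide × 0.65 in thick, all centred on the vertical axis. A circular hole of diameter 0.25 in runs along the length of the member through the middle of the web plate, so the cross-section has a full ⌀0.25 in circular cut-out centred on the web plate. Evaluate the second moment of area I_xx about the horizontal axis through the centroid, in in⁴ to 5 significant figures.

Decompose the section into non-overlapping parts with the origin at the bottom-left of its bounding rectangle.
Bottom plate: 7.2 × 0.55, A = 3.96 in², y = 0.275 in, Ī = 0.099825 in⁴.
Web plate: 0.65 × 6.4, A = 4.16 in², y = 3.75 in, Ī = 14.19947 in⁴.
Top plate: 2.8 × 0.65, A = 1.82 in², y = 7.275 in, Ī = 0.06407917 in⁴.
Hole (subtracted): ⌀0.25, A = 0.04908739 in², y = 3.75 in, Ī = 0.0001917476 in⁴.
Centroid: ȳ = ΣA·y / ΣA = 3.007349 in.
Transfer each piece to the horizontal axis through the centroid using Ī + A·d² with d = y − 3.007349:
  bottom plate: d = -2.732349 in → contributes +29.66411 in⁴
  web plate: d = 0.7426514 in → contributes +16.49384 in⁴
  top plate: d = 4.267651 in → contributes +33.21146 in⁴
  hole: d = 0.7426514 in → contributes −0.02726497 in⁴
Total I = 79.34215 in⁴.

I_xx ≈ 79.342 in⁴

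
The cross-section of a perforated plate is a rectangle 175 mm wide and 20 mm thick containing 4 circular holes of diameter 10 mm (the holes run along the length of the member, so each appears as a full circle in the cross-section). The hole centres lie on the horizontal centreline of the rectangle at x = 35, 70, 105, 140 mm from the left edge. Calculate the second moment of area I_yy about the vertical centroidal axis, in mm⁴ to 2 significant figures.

I_yy ≈ 8.4 × 10⁶ mm⁴

Split into non-overlapping primitives; take the origin at the lower-left of the bounding box.
Plate: 175 × 20, A = 3 500 mm², x = 87.5 mm, Ī = 8 932 292 mm⁴.
Hole 1 (subtracted): ⌀10, A = 78.54 mm², x = 35 mm, Ī = 490.9 mm⁴.
Hole 2 (subtracted): ⌀10, A = 78.54 mm², x = 70 mm, Ī = 490.9 mm⁴.
Hole 3 (subtracted): ⌀10, A = 78.54 mm², x = 105 mm, Ī = 490.9 mm⁴.
Hole 4 (subtracted): ⌀10, A = 78.54 mm², x = 140 mm, Ī = 490.9 mm⁴.
By symmetry the centroid is at mid-width, x̄ = 87.5 mm.
Transfer each piece to the vertical centroidal axis using Ī + A·d² with d = x − 87.5:
  plate: d = 0 mm → contributes +8 932 292 mm⁴
  hole 1: d = -52.5 mm → contributes −216 966 mm⁴
  hole 2: d = -17.5 mm → contributes −24 544 mm⁴
  hole 3: d = 17.5 mm → contributes −24 544 mm⁴
  hole 4: d = 52.5 mm → contributes −216 966 mm⁴
Total I = 8 449 272 mm⁴.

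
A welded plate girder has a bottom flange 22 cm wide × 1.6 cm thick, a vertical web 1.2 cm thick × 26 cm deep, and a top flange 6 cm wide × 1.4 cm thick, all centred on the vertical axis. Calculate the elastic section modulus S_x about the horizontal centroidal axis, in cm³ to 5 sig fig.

Decompose the section into non-overlapping parts with the origin at the bottom-left of its bounding rectangle.
Bottom plate: 22 × 1.6, A = 35.2 cm², y = 0.8 cm, Ī = 7.509333 cm⁴.
Web plate: 1.2 × 26, A = 31.2 cm², y = 14.6 cm, Ī = 1757.6 cm⁴.
Top plate: 6 × 1.4, A = 8.4 cm², y = 28.3 cm, Ī = 1.372 cm⁴.
Centroid: ȳ = ΣA·y / ΣA = 9.644385 cm.
Transfer each piece to the horizontal centroidal axis using Ī + A·d² with d = y − 9.644385:
  bottom plate: d = -8.844385 cm → contributes +2760.964 cm⁴
  web plate: d = 4.955615 cm → contributes +2523.813 cm⁴
  top plate: d = 18.65561 cm → contributes +2924.841 cm⁴
Total I = 8209.618 cm⁴.
Extreme fibre distance c = 19.35561 cm; S = I/c = 424.1466 cm³.

S_x ≈ 424.15 cm³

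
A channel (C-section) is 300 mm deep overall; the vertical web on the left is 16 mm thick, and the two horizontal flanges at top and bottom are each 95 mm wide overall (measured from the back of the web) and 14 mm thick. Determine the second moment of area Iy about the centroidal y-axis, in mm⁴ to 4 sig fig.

Iy ≈ 4.669 × 10⁶ mm⁴

Decompose the section into non-overlapping parts with the origin at the bottom-left of its bounding rectangle.
Web: 16 × 300, A = 4 800 mm², x = 8 mm, Ī = 102 400 mm⁴.
Top flange (beyond web): 79 × 14, A = 1 106 mm², x = 55.5 mm, Ī = 575 212 mm⁴.
Bottom flange (beyond web): 79 × 14, A = 1 106 mm², x = 55.5 mm, Ī = 575 212 mm⁴.
Centroid: x̄ = ΣA·x / ΣA = 22.9843 mm.
Transfer each piece to the centroidal y-axis using Ī + A·d² with d = x − 22.9843:
  web: d = -14.9843 mm → contributes +1 180 142 mm⁴
  top flange (beyond web): d = 32.5157 mm → contributes +1 744 553 mm⁴
  bottom flange (beyond web): d = 32.5157 mm → contributes +1 744 553 mm⁴
Total I = 4 669 248 mm⁴.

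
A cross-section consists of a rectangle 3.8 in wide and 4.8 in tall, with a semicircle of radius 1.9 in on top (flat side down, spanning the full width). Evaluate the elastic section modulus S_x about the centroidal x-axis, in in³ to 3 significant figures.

S_x ≈ 22.9 in³

Split into non-overlapping primitives; take the origin at the lower-left of the bounding box.
Rectangular body: 3.8 × 4.8, A = 18.24 in², y = 2.4 in, Ī = 35.021 in⁴.
Semicircular cap: semicircle r = 1.9, A = 5.6706 in², y = 5.6064 in, Ī = 1.4304 in⁴.
Centroid: ȳ = ΣA·y / ΣA = 3.1604 in.
Transfer each piece to the centroidal x-axis using Ī + A·d² with d = y − 3.1604:
  rectangular body: d = -0.76042 in → contributes +45.568 in⁴
  semicircular cap: d = 2.446 in → contributes +35.356 in⁴
Total I = 80.924 in⁴.
Extreme fibre distance c = 3.5396 in; S = I/c = 22.863 in³.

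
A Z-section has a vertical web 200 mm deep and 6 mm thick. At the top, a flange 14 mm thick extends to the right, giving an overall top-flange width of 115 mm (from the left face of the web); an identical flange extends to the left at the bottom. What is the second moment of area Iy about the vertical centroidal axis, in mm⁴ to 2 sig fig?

Treat the section as a set of non-overlapping primitives; coordinates are from the bounding-box lower-left.
Web: 6 × 200, A = 1 200 mm², x = 112 mm, Ī = 3 600 mm⁴.
Top flange (beyond web): 109 × 14, A = 1 526 mm², x = 169.5 mm, Ī = 1 510 867 mm⁴.
Bottom flange (beyond web): 109 × 14, A = 1 526 mm², x = 54.5 mm, Ī = 1 510 867 mm⁴.
Centroid: x̄ = ΣA·x / ΣA = 112 mm.
Transfer each piece to the vertical centroidal axis using Ī + A·d² with d = x − 112:
  web: d = 0 mm → contributes +3 600 mm⁴
  top flange (beyond web): d = 57.5 mm → contributes +6 556 205 mm⁴
  bottom flange (beyond web): d = -57.5 mm → contributes +6 556 205 mm⁴
Total I = 13 116 009 mm⁴.

Iy ≈ 1.3 × 10⁷ mm⁴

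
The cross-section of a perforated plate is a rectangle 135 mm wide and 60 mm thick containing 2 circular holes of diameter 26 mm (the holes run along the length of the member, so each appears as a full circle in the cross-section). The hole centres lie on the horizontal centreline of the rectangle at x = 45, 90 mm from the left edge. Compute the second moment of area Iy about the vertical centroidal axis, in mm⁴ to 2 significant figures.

Decompose the section into non-overlapping parts with the origin at the bottom-left of its bounding rectangle.
Plate: 135 × 60, A = 8 100 mm², x = 67.5 mm, Ī = 12 301 875 mm⁴.
Hole 1 (subtracted): ⌀26, A = 530.9 mm², x = 45 mm, Ī = 22 432 mm⁴.
Hole 2 (subtracted): ⌀26, A = 530.9 mm², x = 90 mm, Ī = 22 432 mm⁴.
By symmetry the centroid is at mid-width, x̄ = 67.5 mm.
Transfer each piece to the vertical centroidal axis using Ī + A·d² with d = x − 67.5:
  plate: d = 0 mm → contributes +12 301 875 mm⁴
  hole 1: d = -22.5 mm → contributes −291 215 mm⁴
  hole 2: d = 22.5 mm → contributes −291 215 mm⁴
Total I = 11 719 446 mm⁴.

Iy ≈ 1.2 × 10⁷ mm⁴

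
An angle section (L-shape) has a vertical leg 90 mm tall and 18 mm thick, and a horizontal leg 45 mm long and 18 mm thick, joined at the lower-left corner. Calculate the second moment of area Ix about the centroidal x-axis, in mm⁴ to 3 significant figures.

Treat the section as a set of non-overlapping primitives; coordinates are from the bounding-box lower-left.
Vertical leg: 18 × 90, A = 1 620 mm², y = 45 mm, Ī = 1 093 500 mm⁴.
Horizontal leg (remainder): 27 × 18, A = 486 mm², y = 9 mm, Ī = 13 122 mm⁴.
Centroid: ȳ = ΣA·y / ΣA = 36.692 mm.
Transfer each piece to the centroidal x-axis using Ī + A·d² with d = y − 36.692:
  vertical leg: d = 8.3077 mm → contributes +1 205 309 mm⁴
  horizontal leg (remainder): d = -27.692 mm → contributes +385 818 mm⁴
Total I = 1 591 127 mm⁴.

Ix ≈ 1.59 × 10⁶ mm⁴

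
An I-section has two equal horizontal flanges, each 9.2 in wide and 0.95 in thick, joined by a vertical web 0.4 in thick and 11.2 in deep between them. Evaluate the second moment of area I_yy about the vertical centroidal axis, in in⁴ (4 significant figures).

Treat the section as a set of non-overlapping primitives; coordinates are from the bounding-box lower-left.
Bottom flange: 9.2 × 0.95, A = 8.74 in², x = 4.6 in, Ī = 61.6461 in⁴.
Web: 0.4 × 11.2, A = 4.48 in², x = 4.6 in, Ī = 0.0597333 in⁴.
Top flange: 9.2 × 0.95, A = 8.74 in², x = 4.6 in, Ī = 61.6461 in⁴.
By symmetry the centroid is at mid-width, x̄ = 4.6 in.
All pieces are centred on the vertical centroidal axis, so I = ΣĪ = 123.352 in⁴.

I_yy ≈ 123.4 in⁴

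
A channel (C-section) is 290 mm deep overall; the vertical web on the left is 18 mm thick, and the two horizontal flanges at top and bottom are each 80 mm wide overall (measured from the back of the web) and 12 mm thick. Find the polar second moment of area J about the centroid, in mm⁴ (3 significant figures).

J ≈ 6.78 × 10⁷ mm⁴

Decompose the section into non-overlapping parts with the origin at the bottom-left of its bounding rectangle.
Web: 18 × 290, A = 5 220 mm², y = 145 mm, Ī = 36 583 500 mm⁴.
Top flange (beyond web): 62 × 12, A = 744 mm², y = 284 mm, Ī = 8 928 mm⁴.
Bottom flange (beyond web): 62 × 12, A = 744 mm², y = 6 mm, Ī = 8 928 mm⁴.
By symmetry the centroid is at mid-height, ȳ = 145 mm.
Transfer each piece to the centroidal x-axis using Ī + A·d² with d = y − 145:
  web: d = 0 mm → contributes +36 583 500 mm⁴
  top flange (beyond web): d = 139 mm → contributes +14 383 752 mm⁴
  bottom flange (beyond web): d = -139 mm → contributes +14 383 752 mm⁴
Total I = 65 351 004 mm⁴.
For the y-axis: x̄ = 17.873 mm.
Repeating about the centroidal y-axis gives I_y = 2 470 276 mm⁴.
Polar second moment: J = I_x + I_y = 67 821 280 mm⁴.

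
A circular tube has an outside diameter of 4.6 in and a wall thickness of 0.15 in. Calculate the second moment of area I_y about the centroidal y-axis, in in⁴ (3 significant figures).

I_y ≈ 5.20 in⁴

Break the section into simple shapes (no overlaps), measuring from the bottom-left corner of the bounding box.
Outer circle: ⌀4.6, A = 16.619 in², x = 2.3 in, Ī = 21.979 in⁴.
Bore (subtracted): ⌀4.3, A = 14.522 in², x = 2.3 in, Ī = 16.782 in⁴.
By symmetry the centroid is at mid-width, x̄ = 2.3 in.
All pieces are centred on the centroidal y-axis, so I = ΣĪ (holes subtracted) = 5.1967 in⁴.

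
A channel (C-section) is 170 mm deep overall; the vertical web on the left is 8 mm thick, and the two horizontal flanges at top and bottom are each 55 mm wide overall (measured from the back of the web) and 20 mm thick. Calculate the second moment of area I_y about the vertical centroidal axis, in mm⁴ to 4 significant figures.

I_y ≈ 9.501 × 10⁵ mm⁴

Treat the section as a set of non-overlapping primitives; coordinates are from the bounding-box lower-left.
Web: 8 × 170, A = 1 360 mm², x = 4 mm, Ī = 7253.33 mm⁴.
Top flange (beyond web): 47 × 20, A = 940 mm², x = 31.5 mm, Ī = 173 038 mm⁴.
Bottom flange (beyond web): 47 × 20, A = 940 mm², x = 31.5 mm, Ī = 173 038 mm⁴.
Centroid: x̄ = ΣA·x / ΣA = 19.9568 mm.
Transfer each piece to the vertical centroidal axis using Ī + A·d² with d = x − 19.9568:
  web: d = -15.9568 mm → contributes +353 535 mm⁴
  top flange (beyond web): d = 11.5432 mm → contributes +298 289 mm⁴
  bottom flange (beyond web): d = 11.5432 mm → contributes +298 289 mm⁴
Total I = 950 114 mm⁴.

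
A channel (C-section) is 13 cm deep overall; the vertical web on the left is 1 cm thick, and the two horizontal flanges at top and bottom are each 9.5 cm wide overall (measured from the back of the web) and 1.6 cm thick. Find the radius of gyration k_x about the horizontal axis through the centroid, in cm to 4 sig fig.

Decompose the section into non-overlapping parts with the origin at the bottom-left of its bounding rectangle.
Web: 1 × 13, A = 13 cm², y = 6.5 cm, Ī = 183.083 cm⁴.
Top flange (beyond web): 8.5 × 1.6, A = 13.6 cm², y = 12.2 cm, Ī = 2.90133 cm⁴.
Bottom flange (beyond web): 8.5 × 1.6, A = 13.6 cm², y = 0.8 cm, Ī = 2.90133 cm⁴.
By symmetry the centroid is at mid-height, ȳ = 6.5 cm.
Transfer each piece to the horizontal axis through the centroid using Ī + A·d² with d = y − 6.5:
  web: d = 0 cm → contributes +183.083 cm⁴
  top flange (beyond web): d = 5.7 cm → contributes +444.765 cm⁴
  bottom flange (beyond web): d = -5.7 cm → contributes +444.765 cm⁴
Total I = 1072.61 cm⁴.
Radius of gyration: k = √(I/A) = √(1072.61 / 40.2) = 5.16546 cm.

k_x ≈ 5.165 cm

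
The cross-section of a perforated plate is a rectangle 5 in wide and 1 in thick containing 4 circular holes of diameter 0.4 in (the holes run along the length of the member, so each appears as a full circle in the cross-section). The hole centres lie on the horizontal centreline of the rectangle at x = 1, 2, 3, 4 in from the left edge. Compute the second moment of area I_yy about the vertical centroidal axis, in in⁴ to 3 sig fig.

I_yy ≈ 9.78 in⁴

Break the section into simple shapes (no overlaps), measuring from the bottom-left corner of the bounding box.
Plate: 5 × 1, A = 5 in², x = 2.5 in, Ī = 10.417 in⁴.
Hole 1 (subtracted): ⌀0.4, A = 0.12566 in², x = 1 in, Ī = 0.0012566 in⁴.
Hole 2 (subtracted): ⌀0.4, A = 0.12566 in², x = 2 in, Ī = 0.0012566 in⁴.
Hole 3 (subtracted): ⌀0.4, A = 0.12566 in², x = 3 in, Ī = 0.0012566 in⁴.
Hole 4 (subtracted): ⌀0.4, A = 0.12566 in², x = 4 in, Ī = 0.0012566 in⁴.
By symmetry the centroid is at mid-width, x̄ = 2.5 in.
Transfer each piece to the vertical centroidal axis using Ī + A·d² with d = x − 2.5:
  plate: d = 0 in → contributes +10.417 in⁴
  hole 1: d = -1.5 in → contributes −0.284 in⁴
  hole 2: d = -0.5 in → contributes −0.032673 in⁴
  hole 3: d = 0.5 in → contributes −0.032673 in⁴
  hole 4: d = 1.5 in → contributes −0.284 in⁴
Total I = 9.7833 in⁴.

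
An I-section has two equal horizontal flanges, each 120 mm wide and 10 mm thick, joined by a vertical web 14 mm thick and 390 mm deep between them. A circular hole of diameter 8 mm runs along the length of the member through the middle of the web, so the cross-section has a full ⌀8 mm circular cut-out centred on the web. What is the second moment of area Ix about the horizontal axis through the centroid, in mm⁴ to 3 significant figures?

Treat the section as a set of non-overlapping primitives; coordinates are from the bounding-box lower-left.
Bottom flange: 120 × 10, A = 1 200 mm², y = 5 mm, Ī = 10 000 mm⁴.
Web: 14 × 390, A = 5 460 mm², y = 205 mm, Ī = 69 205 500 mm⁴.
Top flange: 120 × 10, A = 1 200 mm², y = 405 mm, Ī = 10 000 mm⁴.
Hole (subtracted): ⌀8, A = 50.265 mm², y = 205 mm, Ī = 201.06 mm⁴.
By symmetry the centroid is at mid-height, ȳ = 205 mm.
Transfer each piece to the horizontal axis through the centroid using Ī + A·d² with d = y − 205:
  bottom flange: d = -200 mm → contributes +48 010 000 mm⁴
  web: d = 0 mm → contributes +69 205 500 mm⁴
  top flange: d = 200 mm → contributes +48 010 000 mm⁴
  hole: d = 0 mm → contributes −201.06 mm⁴
Total I = 165 225 299 mm⁴.

Ix ≈ 1.65 × 10⁸ mm⁴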